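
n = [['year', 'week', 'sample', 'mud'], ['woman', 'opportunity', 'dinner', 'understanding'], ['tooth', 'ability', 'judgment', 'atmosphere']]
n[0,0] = 'year'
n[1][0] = 'woman'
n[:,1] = ['week', 'opportunity', 'ability']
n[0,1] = 'week'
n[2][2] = 'judgment'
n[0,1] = 'week'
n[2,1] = 'ability'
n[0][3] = 'mud'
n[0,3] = 'mud'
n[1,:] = ['woman', 'opportunity', 'dinner', 'understanding']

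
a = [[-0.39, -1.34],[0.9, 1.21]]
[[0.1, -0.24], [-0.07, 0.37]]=a@[[0.04, 0.28], [-0.09, 0.10]]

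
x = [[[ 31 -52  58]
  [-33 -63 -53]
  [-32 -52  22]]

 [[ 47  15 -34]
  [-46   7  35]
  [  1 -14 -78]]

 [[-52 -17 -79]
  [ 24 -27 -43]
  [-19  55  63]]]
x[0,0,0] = 31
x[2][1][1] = -27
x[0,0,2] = 58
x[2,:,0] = [-52, 24, -19]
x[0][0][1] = -52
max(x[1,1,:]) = 35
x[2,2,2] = 63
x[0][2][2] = 22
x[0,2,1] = -52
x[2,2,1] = 55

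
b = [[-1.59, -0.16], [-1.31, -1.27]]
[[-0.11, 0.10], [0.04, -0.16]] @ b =[[0.04, -0.11], [0.15, 0.20]]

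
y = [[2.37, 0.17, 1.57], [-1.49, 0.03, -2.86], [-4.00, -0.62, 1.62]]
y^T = [[2.37, -1.49, -4.0], [0.17, 0.03, -0.62], [1.57, -2.86, 1.62]]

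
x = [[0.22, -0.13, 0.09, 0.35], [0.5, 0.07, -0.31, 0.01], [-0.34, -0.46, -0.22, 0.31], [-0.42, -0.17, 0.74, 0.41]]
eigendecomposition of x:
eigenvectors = [[(-0.37+0.35j), -0.37-0.35j, (0.3+0j), -0.16+0.00j], [0.14+0.34j, (0.14-0.34j), -0.73+0.00j, (-0.26+0j)], [(-0.31-0.17j), (-0.31+0.17j), 0.30+0.00j, (-0.82+0j)], [(-0.69+0j), (-0.69-0j), (-0.54+0j), (0.48+0j)]]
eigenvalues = [(0.55+0.48j), (0.55-0.48j), (-0+0j), (-0.62+0j)]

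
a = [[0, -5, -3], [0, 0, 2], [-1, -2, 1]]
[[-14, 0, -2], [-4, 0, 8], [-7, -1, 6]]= a@[[-3, 1, 2], [4, 0, -2], [-2, 0, 4]]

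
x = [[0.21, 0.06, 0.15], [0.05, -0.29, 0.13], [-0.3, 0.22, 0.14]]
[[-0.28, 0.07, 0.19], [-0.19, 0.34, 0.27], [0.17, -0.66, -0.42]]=x @ [[-0.82, 1.07, 0.98], [0.15, -1.22, -0.68], [-0.78, -0.53, 0.16]]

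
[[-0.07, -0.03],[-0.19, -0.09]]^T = [[-0.07, -0.19], [-0.03, -0.09]]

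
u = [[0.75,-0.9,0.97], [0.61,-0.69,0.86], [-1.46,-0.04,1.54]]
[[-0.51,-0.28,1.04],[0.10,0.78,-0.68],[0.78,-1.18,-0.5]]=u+[[-1.26, 0.62, 0.07], [-0.51, 1.47, -1.54], [2.24, -1.14, -2.04]]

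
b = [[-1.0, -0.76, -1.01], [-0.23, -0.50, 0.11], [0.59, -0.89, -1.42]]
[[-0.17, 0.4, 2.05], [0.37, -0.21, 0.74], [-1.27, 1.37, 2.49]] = b @ [[-0.49,0.40,-0.05], [-0.32,0.05,-1.62], [0.89,-0.83,-0.76]]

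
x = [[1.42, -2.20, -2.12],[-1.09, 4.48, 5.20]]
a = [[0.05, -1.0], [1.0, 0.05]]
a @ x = [[1.16, -4.59, -5.31], [1.37, -1.98, -1.86]]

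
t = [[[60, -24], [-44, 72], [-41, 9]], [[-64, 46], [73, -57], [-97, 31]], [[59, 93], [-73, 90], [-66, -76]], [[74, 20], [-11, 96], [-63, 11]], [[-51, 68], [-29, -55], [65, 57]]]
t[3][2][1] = 11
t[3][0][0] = 74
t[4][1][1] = -55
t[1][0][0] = -64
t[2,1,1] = 90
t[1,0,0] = -64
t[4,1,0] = -29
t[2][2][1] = -76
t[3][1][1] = 96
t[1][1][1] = -57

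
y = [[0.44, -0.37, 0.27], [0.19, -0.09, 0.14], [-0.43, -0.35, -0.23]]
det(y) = 0.01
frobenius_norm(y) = 0.91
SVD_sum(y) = [[0.48, -0.08, 0.28], [0.21, -0.03, 0.12], [-0.37, 0.06, -0.22]] + [[-0.04, -0.29, -0.01], [-0.01, -0.06, -0.00], [-0.06, -0.41, -0.01]] + [[0.00, -0.0, -0.01], [-0.01, 0.0, 0.02], [-0.00, 0.0, 0.00]]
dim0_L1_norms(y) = [1.06, 0.81, 0.64]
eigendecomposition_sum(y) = [[0.19+0.01j, (-0.12+0.31j), 0.14+0.00j], [(0.1-0j), (-0.05+0.16j), (0.07-0j)], [(-0.17+0.21j), (-0.27-0.4j), (-0.12+0.16j)]] + [[(0.19-0.01j), (-0.12-0.31j), (0.14-0j)], [(0.1+0j), -0.05-0.16j, 0.07+0.00j], [-0.17-0.21j, -0.27+0.40j, (-0.12-0.16j)]] + [[0.07+0.00j, -0.14-0.00j, -0.00+0.00j], [-0.00-0.00j, 0.00+0.00j, 0.00-0.00j], [(-0.09-0j), 0.19+0.00j, 0.01-0.00j]]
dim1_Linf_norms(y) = [0.44, 0.19, 0.43]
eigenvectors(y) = [[(-0.32-0.44j), -0.32+0.44j, (-0.59+0j)], [(-0.18-0.21j), -0.18+0.21j, (0.01+0j)], [(0.79+0j), 0.79-0.00j, (0.81+0j)]]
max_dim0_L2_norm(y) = 0.64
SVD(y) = [[-0.75, -0.58, 0.33],[-0.33, -0.11, -0.94],[0.58, -0.81, -0.10]] @ diag([0.7514987061089466, 0.512129706944245, 0.021745297923481153]) @ [[-0.85, 0.14, -0.51], [0.14, 0.99, 0.03], [0.51, -0.05, -0.86]]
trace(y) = 0.12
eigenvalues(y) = [(0.02+0.33j), (0.02-0.33j), (0.07+0j)]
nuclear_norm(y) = 1.29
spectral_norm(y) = 0.75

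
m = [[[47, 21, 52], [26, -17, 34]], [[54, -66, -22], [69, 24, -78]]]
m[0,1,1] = -17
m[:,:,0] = [[47, 26], [54, 69]]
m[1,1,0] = 69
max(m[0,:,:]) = 52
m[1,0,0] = 54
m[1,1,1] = 24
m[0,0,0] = 47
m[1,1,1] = 24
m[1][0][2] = -22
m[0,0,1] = 21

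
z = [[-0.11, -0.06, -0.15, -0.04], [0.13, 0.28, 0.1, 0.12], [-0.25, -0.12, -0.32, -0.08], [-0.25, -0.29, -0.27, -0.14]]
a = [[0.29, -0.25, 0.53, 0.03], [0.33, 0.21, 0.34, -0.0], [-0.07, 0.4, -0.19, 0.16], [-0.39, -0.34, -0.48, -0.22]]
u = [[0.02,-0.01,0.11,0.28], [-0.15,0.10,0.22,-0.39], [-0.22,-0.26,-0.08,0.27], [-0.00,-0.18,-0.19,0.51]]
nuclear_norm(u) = 1.39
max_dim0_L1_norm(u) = 1.45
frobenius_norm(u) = 0.92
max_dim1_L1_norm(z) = 0.95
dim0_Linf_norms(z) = [0.25, 0.29, 0.32, 0.14]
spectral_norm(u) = 0.84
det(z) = -0.00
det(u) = 0.00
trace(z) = -0.29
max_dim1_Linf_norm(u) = 0.51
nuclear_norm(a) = 1.81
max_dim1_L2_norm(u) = 0.57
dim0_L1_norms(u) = [0.39, 0.55, 0.6, 1.45]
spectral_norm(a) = 1.01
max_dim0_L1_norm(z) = 0.84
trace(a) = 0.09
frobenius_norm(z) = 0.76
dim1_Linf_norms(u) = [0.28, 0.39, 0.27, 0.51]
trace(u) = 0.55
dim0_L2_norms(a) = [0.59, 0.62, 0.81, 0.27]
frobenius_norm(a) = 1.21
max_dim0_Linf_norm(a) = 0.53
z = u @ a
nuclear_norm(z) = 0.95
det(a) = -0.00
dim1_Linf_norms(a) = [0.53, 0.34, 0.4, 0.48]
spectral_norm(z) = 0.73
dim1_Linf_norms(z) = [0.15, 0.28, 0.32, 0.29]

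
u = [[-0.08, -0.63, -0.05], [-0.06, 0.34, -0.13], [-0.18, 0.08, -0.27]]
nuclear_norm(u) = 1.09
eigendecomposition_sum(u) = [[-0.11, -0.08, -0.16], [-0.04, -0.03, -0.06], [-0.17, -0.12, -0.23]] + [[0.0,0.01,-0.00], [-0.00,-0.0,0.00], [-0.00,-0.01,0.0]] + [[0.03,-0.56,0.11], [-0.02,0.37,-0.07], [-0.01,0.21,-0.04]]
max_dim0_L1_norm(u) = 1.05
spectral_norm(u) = 0.72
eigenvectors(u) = [[0.55, 0.83, 0.8], [0.19, -0.07, -0.53], [0.81, -0.56, -0.3]]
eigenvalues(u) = [-0.37, 0.01, 0.36]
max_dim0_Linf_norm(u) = 0.63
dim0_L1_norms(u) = [0.32, 1.05, 0.45]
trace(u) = -0.01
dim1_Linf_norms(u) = [0.63, 0.34, 0.27]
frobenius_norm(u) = 0.81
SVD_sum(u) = [[-0.01, -0.62, 0.05], [0.01, 0.35, -0.03], [0.00, 0.10, -0.01]] + [[-0.07, -0.01, -0.10], [-0.07, -0.01, -0.10], [-0.18, -0.02, -0.26]] + [[0.0, -0.00, -0.00], [0.00, -0.0, -0.0], [-0.00, 0.00, 0.00]]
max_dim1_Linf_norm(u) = 0.63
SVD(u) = [[0.87,0.33,-0.38], [-0.48,0.34,-0.81], [-0.13,0.88,0.45]] @ diag([0.722416276146843, 0.36291095378993987, 0.0032192510626473467]) @ [[-0.02, -1.00, 0.08], [-0.57, -0.05, -0.82], [-0.82, 0.06, 0.56]]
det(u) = -0.00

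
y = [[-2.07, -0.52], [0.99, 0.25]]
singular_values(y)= [2.37, 0.0]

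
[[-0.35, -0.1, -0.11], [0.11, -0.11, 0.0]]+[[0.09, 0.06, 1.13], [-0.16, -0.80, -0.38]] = [[-0.26,  -0.04,  1.02], [-0.05,  -0.91,  -0.38]]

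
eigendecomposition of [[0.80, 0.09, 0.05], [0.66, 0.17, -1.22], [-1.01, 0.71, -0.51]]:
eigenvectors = [[(-0.66+0j), -0.06-0.02j, -0.06+0.02j],[-0.75+0.00j, (0.77+0j), (0.77-0j)],[(0.09+0j), (0.21-0.59j), 0.21+0.59j]]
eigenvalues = [(0.9+0j), (-0.22+0.92j), (-0.22-0.92j)]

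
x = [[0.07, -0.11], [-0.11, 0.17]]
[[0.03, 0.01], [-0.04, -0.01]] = x@[[0.17, -0.15], [-0.14, -0.16]]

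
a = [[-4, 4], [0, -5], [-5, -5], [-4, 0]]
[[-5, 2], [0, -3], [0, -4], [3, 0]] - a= [[-1, -2], [0, 2], [5, 1], [7, 0]]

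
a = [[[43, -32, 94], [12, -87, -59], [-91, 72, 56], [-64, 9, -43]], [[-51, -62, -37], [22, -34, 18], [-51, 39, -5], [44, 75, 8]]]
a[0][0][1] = -32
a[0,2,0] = -91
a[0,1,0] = 12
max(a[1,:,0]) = 44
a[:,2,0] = [-91, -51]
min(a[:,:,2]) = -59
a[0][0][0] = 43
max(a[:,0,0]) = 43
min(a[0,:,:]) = -91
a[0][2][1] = 72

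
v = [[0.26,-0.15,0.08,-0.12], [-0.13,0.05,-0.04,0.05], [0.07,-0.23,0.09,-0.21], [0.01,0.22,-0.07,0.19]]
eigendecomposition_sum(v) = [[0.17, -0.22, 0.10, -0.19], [-0.08, 0.10, -0.05, 0.09], [0.14, -0.18, 0.08, -0.15], [-0.09, 0.12, -0.05, 0.11]] + [[0.09, 0.07, -0.02, 0.07], [-0.04, -0.04, 0.01, -0.04], [-0.07, -0.05, 0.01, -0.05], [0.10, 0.08, -0.02, 0.08]] + [[-0.00, -0.0, -0.00, -0.00],[-0.01, -0.02, -0.0, -0.00],[0.00, 0.0, 0.00, 0.0],[0.01, 0.02, 0.0, 0.00]] + [[0.0, 0.0, 0.0, 0.00], [0.0, 0.0, 0.0, 0.00], [-0.00, -0.0, -0.0, -0.00], [-0.00, -0.0, -0.00, -0.00]]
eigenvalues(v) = [0.46, 0.15, -0.01, -0.0]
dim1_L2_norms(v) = [0.33, 0.15, 0.33, 0.3]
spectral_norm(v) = 0.53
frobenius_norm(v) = 0.58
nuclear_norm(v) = 0.77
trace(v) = 0.59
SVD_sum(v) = [[0.12, -0.19, 0.08, -0.17], [-0.05, 0.08, -0.03, 0.07], [0.13, -0.21, 0.09, -0.19], [-0.11, 0.18, -0.07, 0.15]] + [[0.14, 0.05, 0.0, 0.05], [-0.08, -0.03, -0.0, -0.03], [-0.06, -0.02, -0.0, -0.02], [0.12, 0.04, 0.0, 0.04]] + [[0.0, -0.00, -0.0, 0.00], [0.0, -0.01, -0.0, 0.00], [-0.0, 0.0, 0.0, -0.0], [-0.0, 0.00, 0.00, -0.0]] + [[0.00, 0.0, -0.0, -0.0], [0.0, 0.0, -0.0, -0.0], [0.00, 0.00, -0.0, -0.0], [0.00, 0.0, -0.0, -0.00]]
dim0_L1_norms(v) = [0.47, 0.65, 0.28, 0.57]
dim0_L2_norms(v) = [0.3, 0.36, 0.14, 0.31]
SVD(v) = [[-0.56,  0.67,  0.47,  0.14], [0.24,  -0.38,  0.65,  0.62], [-0.61,  -0.29,  -0.48,  0.56], [0.51,  0.56,  -0.36,  0.54]] @ diag([0.5291897412833333, 0.23173654668430588, 0.012439446829797524, 0.0012848400211577914]) @ [[-0.40, 0.66, -0.27, 0.57], [0.91, 0.3, 0.02, 0.29], [0.05, -0.67, -0.47, 0.57], [0.12, 0.17, -0.84, -0.50]]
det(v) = 0.00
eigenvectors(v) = [[0.68, -0.59, 0.06, -0.12], [-0.32, 0.29, 0.65, -0.26], [0.54, 0.43, -0.12, 0.76], [-0.37, -0.62, -0.75, 0.58]]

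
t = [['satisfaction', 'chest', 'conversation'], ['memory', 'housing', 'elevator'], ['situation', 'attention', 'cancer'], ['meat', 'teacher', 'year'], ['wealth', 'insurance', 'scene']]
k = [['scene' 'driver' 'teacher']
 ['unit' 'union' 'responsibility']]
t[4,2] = 'scene'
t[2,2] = 'cancer'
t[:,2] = ['conversation', 'elevator', 'cancer', 'year', 'scene']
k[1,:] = ['unit', 'union', 'responsibility']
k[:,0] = ['scene', 'unit']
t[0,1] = 'chest'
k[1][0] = 'unit'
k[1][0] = 'unit'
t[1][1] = 'housing'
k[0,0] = 'scene'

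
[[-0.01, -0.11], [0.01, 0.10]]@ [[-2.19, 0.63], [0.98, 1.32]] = [[-0.09, -0.15], [0.08, 0.14]]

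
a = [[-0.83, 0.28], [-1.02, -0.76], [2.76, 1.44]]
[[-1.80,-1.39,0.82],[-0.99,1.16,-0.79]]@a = [[5.18, 1.73], [-2.54, -2.3]]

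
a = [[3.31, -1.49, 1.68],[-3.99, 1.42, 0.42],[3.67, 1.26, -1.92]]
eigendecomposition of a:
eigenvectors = [[-0.29, -0.69, 0.14],  [-0.31, 0.68, 0.83],  [0.91, -0.23, 0.54]]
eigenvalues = [-3.53, 5.34, 1.0]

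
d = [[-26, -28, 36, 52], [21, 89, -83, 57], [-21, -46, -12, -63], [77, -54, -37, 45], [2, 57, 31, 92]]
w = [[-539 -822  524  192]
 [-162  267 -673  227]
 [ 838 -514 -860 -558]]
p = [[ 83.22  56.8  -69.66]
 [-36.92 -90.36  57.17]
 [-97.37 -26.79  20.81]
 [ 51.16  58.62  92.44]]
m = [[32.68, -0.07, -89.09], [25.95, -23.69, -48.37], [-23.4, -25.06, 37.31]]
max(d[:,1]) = 89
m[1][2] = -48.37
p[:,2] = [-69.66, 57.17, 20.81, 92.44]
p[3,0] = 51.16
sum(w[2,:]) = -1094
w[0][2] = 524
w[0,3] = 192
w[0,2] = 524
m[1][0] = 25.95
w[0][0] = -539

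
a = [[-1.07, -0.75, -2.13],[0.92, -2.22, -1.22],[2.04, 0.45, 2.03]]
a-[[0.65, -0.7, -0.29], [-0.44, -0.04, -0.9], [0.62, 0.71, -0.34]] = [[-1.72, -0.05, -1.84], [1.36, -2.18, -0.32], [1.42, -0.26, 2.37]]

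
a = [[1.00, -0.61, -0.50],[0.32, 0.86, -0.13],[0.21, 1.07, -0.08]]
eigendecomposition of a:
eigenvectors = [[0.78+0.00j, (0.78-0j), (0.43+0j)], [0.12-0.40j, 0.12+0.40j, -0.02+0.00j], [0.02-0.46j, (0.02+0.46j), (0.9+0j)]]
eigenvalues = [(0.89+0.6j), (0.89-0.6j), (-0.01+0j)]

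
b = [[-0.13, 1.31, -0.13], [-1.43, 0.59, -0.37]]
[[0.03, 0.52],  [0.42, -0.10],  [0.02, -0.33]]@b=[[-0.75, 0.35, -0.2], [0.09, 0.49, -0.02], [0.47, -0.17, 0.12]]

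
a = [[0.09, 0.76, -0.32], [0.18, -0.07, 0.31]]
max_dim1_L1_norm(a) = 1.17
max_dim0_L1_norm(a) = 0.83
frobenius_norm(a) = 0.91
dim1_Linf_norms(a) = [0.76, 0.31]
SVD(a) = [[-0.97, 0.23], [0.23, 0.97]] @ diag([0.8483736223842306, 0.31900187592341606]) @ [[-0.06, -0.89, 0.45], [0.61, 0.33, 0.72]]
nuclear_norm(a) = 1.17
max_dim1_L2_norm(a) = 0.83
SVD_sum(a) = [[0.05, 0.74, -0.37], [-0.01, -0.17, 0.09]] + [[0.04,0.02,0.05], [0.19,0.10,0.22]]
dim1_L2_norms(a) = [0.83, 0.37]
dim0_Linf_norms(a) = [0.18, 0.76, 0.32]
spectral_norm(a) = 0.85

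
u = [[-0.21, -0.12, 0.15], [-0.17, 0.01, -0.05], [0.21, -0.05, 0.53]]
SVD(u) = [[0.13, 0.90, -0.42], [-0.18, 0.44, 0.88], [0.97, -0.04, 0.22]] @ diag([0.5873611245916787, 0.30391147190509016, 0.05142690504862138]) @ [[0.35, -0.11, 0.93], [-0.89, -0.33, 0.30], [-0.28, 0.94, 0.22]]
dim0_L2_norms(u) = [0.34, 0.13, 0.55]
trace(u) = 0.33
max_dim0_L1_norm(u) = 0.73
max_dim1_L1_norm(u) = 0.79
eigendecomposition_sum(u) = [[0.03, -0.02, 0.11],[-0.02, 0.01, -0.08],[0.16, -0.08, 0.54]] + [[-0.25, -0.09, 0.04], [-0.13, -0.05, 0.02], [0.06, 0.02, -0.01]] + [[0.01, -0.01, -0.00], [-0.02, 0.04, 0.01], [-0.0, 0.01, 0.0]]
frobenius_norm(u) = 0.66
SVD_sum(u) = [[0.03, -0.01, 0.07], [-0.04, 0.01, -0.10], [0.2, -0.06, 0.53]] + [[-0.24, -0.09, 0.08], [-0.12, -0.04, 0.04], [0.01, 0.0, -0.0]] + [[0.01, -0.02, -0.00],[-0.01, 0.04, 0.01],[-0.0, 0.01, 0.0]]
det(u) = -0.01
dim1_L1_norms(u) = [0.48, 0.23, 0.79]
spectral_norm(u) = 0.59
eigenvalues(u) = [0.58, -0.3, 0.05]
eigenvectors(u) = [[-0.21, 0.88, -0.30],[0.15, 0.44, 0.93],[-0.97, -0.19, 0.23]]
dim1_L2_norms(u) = [0.28, 0.18, 0.57]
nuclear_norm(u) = 0.94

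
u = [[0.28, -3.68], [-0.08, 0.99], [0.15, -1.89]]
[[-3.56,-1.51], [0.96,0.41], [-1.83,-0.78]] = u @[[-0.1, -1.2],[0.96, 0.32]]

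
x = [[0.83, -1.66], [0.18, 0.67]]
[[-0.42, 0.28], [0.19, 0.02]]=x @ [[0.04, 0.26],[0.27, -0.04]]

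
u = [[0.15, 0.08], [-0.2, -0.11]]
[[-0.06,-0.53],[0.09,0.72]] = u@[[1.59, -1.75], [-3.75, -3.34]]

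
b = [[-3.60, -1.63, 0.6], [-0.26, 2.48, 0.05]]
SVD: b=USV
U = [[-0.96, 0.28], [0.28, 0.96]]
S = [4.11, 2.31]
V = [[0.82, 0.55, -0.14], [-0.54, 0.84, 0.09]]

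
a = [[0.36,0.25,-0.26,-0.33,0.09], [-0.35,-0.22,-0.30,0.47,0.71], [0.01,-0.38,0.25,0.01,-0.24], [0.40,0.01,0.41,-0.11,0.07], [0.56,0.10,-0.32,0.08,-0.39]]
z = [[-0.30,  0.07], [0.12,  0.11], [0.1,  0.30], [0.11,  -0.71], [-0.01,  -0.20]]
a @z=[[-0.14, 0.19],[0.09, -0.61],[-0.02, 0.07],[-0.09, 0.22],[-0.18, -0.02]]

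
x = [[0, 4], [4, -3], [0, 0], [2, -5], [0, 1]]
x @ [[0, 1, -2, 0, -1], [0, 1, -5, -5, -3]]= [[0, 4, -20, -20, -12], [0, 1, 7, 15, 5], [0, 0, 0, 0, 0], [0, -3, 21, 25, 13], [0, 1, -5, -5, -3]]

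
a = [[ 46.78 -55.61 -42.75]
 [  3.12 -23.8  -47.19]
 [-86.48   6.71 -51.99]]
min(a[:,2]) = -51.99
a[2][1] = 6.71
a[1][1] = -23.8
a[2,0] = -86.48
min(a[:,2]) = -51.99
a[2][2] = -51.99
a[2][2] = -51.99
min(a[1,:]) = -47.19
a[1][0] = 3.12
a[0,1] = -55.61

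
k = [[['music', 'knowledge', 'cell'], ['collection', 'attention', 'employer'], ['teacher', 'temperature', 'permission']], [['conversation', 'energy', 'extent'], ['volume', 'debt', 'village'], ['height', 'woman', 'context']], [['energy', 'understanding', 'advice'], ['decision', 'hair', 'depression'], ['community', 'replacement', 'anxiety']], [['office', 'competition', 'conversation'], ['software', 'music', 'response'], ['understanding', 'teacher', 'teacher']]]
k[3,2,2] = 'teacher'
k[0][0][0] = 'music'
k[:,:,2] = [['cell', 'employer', 'permission'], ['extent', 'village', 'context'], ['advice', 'depression', 'anxiety'], ['conversation', 'response', 'teacher']]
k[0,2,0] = 'teacher'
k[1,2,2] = 'context'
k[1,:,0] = ['conversation', 'volume', 'height']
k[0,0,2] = 'cell'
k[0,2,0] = 'teacher'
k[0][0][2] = 'cell'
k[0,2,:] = ['teacher', 'temperature', 'permission']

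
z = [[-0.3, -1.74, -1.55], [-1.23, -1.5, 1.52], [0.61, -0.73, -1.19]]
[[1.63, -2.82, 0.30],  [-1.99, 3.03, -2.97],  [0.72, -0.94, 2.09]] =z @ [[-1.09, 2.31, 2.45], [0.64, -1.18, -0.33], [-1.56, 2.70, -0.30]]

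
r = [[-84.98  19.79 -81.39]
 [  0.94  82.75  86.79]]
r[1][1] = 82.75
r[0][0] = -84.98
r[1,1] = 82.75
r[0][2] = -81.39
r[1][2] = 86.79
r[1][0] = 0.94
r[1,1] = 82.75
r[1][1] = 82.75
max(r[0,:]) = 19.79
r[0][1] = 19.79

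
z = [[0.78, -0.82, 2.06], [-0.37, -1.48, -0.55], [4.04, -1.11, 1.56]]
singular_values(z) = [4.8, 1.63, 1.57]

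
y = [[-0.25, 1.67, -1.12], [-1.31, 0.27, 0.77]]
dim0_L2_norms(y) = [1.33, 1.69, 1.36]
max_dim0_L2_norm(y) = 1.69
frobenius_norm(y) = 2.55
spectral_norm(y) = 2.03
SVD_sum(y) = [[-0.19, 1.65, -1.15], [0.01, -0.08, 0.06]] + [[-0.06, 0.02, 0.03], [-1.32, 0.35, 0.71]]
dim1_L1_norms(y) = [3.04, 2.35]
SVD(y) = [[-1.00, 0.05], [0.05, 1.00]] @ diag([2.0272847290464324, 1.5420170645538054]) @ [[0.09,  -0.82,  0.57], [-0.86,  0.23,  0.46]]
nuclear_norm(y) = 3.57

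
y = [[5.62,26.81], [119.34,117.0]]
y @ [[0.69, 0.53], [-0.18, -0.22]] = [[-0.95,-2.92],  [61.28,37.51]]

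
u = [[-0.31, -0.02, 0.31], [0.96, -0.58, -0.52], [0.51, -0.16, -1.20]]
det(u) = -0.16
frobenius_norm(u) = 1.86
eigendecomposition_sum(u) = [[(-0.17+0j), 0.05-0.00j, 0.29+0.00j], [(0.57-0j), -0.16+0.00j, (-0.98-0j)], [0.66-0.00j, -0.19+0.00j, (-1.14-0j)]] + [[-0.07+0.23j, -0.03-0.07j, 0.01+0.12j], [0.20+0.69j, -0.21-0.13j, 0.23+0.28j], [(-0.07+0.02j), (0.02-0.02j), -0.03+0.02j]] + [[(-0.07-0.23j), -0.03+0.07j, (0.01-0.12j)], [(0.2-0.69j), -0.21+0.13j, (0.23-0.28j)], [-0.07-0.02j, (0.02+0.02j), (-0.03-0.02j)]]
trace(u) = -2.09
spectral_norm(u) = 1.73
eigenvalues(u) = [(-1.47+0j), (-0.31+0.12j), (-0.31-0.12j)]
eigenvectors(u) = [[0.19+0.00j, -0.26-0.17j, -0.26+0.17j],  [(-0.64+0j), -0.94+0.00j, -0.94-0.00j],  [(-0.74+0j), (0.01-0.1j), 0.01+0.10j]]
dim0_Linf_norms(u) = [0.96, 0.58, 1.2]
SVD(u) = [[-0.24, -0.07, 0.97], [0.66, -0.75, 0.11], [0.72, 0.66, 0.22]] @ diag([1.7340472510641087, 0.6469200770722693, 0.14585796158529107]) @ [[0.62, -0.28, -0.73], [-0.55, 0.51, -0.66], [-0.56, -0.81, -0.16]]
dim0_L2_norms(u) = [1.13, 0.6, 1.34]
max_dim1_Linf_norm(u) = 1.2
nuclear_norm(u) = 2.53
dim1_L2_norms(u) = [0.44, 1.24, 1.31]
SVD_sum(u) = [[-0.25, 0.12, 0.30], [0.7, -0.32, -0.84], [0.77, -0.35, -0.91]] + [[0.02, -0.02, 0.03], [0.27, -0.25, 0.32], [-0.24, 0.22, -0.28]] + [[-0.08, -0.12, -0.02], [-0.01, -0.01, -0.00], [-0.02, -0.03, -0.01]]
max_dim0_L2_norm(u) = 1.34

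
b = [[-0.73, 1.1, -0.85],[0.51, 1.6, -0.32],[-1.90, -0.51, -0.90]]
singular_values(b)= [2.39, 2.09, 0.0]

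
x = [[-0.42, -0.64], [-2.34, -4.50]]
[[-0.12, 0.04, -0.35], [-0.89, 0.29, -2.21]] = x @ [[-0.1,0.01,0.35], [0.25,-0.07,0.31]]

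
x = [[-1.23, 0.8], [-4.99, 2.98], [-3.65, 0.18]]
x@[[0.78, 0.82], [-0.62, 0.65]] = [[-1.46, -0.49], [-5.74, -2.15], [-2.96, -2.88]]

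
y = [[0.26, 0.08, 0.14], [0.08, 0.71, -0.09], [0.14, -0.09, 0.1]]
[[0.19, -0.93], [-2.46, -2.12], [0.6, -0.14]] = y @ [[3.42, -1.4], [-4.18, -3.12], [-2.57, -2.28]]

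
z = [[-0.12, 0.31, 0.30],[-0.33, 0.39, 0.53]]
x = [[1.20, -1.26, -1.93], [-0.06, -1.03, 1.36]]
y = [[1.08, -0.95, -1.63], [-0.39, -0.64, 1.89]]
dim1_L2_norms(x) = [2.6, 1.71]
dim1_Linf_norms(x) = [1.93, 1.36]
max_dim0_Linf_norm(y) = 1.89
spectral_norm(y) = 2.71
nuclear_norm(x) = 4.25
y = x + z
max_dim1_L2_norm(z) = 0.74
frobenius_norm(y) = 2.98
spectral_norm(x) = 2.68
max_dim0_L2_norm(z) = 0.61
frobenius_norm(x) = 3.11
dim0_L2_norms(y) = [1.15, 1.15, 2.5]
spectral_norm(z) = 0.86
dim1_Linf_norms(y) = [1.63, 1.89]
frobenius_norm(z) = 0.86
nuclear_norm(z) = 0.95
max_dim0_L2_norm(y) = 2.5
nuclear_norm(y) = 3.94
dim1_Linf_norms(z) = [0.31, 0.53]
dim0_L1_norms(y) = [1.47, 1.59, 3.52]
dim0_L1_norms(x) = [1.26, 2.29, 3.29]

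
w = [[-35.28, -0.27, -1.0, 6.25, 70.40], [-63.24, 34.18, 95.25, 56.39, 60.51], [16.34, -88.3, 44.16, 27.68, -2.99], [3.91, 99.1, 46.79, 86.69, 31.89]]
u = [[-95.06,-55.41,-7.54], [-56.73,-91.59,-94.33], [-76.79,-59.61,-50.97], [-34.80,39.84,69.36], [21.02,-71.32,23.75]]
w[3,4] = 31.89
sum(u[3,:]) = 74.4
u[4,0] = 21.02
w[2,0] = 16.34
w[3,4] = 31.89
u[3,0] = -34.8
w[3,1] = 99.1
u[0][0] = -95.06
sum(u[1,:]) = -242.64999999999998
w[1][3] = 56.39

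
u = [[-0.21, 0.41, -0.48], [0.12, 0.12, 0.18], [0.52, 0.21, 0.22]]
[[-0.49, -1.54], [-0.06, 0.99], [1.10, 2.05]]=u@[[3.38, 2.07], [-1.40, 1.18], [-1.66, 3.32]]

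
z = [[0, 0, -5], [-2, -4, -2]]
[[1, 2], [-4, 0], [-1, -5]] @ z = [[-4, -8, -9], [0, 0, 20], [10, 20, 15]]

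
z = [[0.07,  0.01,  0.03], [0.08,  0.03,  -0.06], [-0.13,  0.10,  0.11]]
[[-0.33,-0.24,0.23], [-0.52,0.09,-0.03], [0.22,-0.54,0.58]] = z@[[-4.39, -1.29, 1.26], [-4.33, -2.27, 3.30], [0.71, -4.34, 3.76]]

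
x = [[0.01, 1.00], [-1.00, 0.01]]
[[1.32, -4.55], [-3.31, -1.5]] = x @ [[3.32, 1.45], [1.29, -4.56]]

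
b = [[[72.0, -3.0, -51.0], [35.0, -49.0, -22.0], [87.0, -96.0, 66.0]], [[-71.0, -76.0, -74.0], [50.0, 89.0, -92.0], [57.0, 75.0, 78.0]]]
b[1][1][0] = 50.0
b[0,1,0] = 35.0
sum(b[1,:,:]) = 36.0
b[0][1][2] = -22.0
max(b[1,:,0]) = 57.0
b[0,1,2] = -22.0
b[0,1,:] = [35.0, -49.0, -22.0]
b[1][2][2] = 78.0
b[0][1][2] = -22.0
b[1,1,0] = 50.0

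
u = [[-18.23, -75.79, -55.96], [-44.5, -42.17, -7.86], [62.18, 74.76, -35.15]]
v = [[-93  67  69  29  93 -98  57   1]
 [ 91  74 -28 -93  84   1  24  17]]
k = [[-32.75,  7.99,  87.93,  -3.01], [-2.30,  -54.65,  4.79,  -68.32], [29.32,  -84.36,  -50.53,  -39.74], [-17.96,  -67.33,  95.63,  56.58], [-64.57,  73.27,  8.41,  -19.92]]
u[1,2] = -7.86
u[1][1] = -42.17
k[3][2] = 95.63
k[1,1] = -54.65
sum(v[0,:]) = 125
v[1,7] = 17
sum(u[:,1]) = -43.2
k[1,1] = -54.65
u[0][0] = -18.23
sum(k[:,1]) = -125.07999999999997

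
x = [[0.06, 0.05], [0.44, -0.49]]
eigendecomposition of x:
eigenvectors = [[0.8, -0.08], [0.6, 1.00]]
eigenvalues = [0.1, -0.53]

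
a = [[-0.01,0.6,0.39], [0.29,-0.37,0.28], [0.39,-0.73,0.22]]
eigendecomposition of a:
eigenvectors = [[0.74, -0.88, -0.84],[-0.25, -0.42, -0.31],[-0.62, -0.22, 0.45]]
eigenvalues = [-0.54, 0.38, 0.0]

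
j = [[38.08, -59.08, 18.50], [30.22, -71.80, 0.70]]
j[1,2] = 0.7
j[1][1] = -71.8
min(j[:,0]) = 30.22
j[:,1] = [-59.08, -71.8]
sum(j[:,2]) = 19.2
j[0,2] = 18.5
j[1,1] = -71.8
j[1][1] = -71.8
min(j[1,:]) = -71.8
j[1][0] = 30.22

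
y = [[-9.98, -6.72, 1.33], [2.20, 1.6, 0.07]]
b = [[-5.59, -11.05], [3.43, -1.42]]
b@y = [[31.48, 19.88, -8.21], [-37.36, -25.32, 4.46]]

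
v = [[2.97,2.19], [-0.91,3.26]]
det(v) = 11.68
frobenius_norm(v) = 5.01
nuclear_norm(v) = 6.96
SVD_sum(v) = [[1.39, 2.94], [1.10, 2.31]] + [[1.58, -0.75], [-2.01, 0.95]]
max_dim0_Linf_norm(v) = 3.26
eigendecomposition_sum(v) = [[(1.48+0.86j), 1.09-2.43j],  [(-0.46+1.01j), 1.63+0.54j]] + [[1.48-0.86j, 1.09+2.43j], [(-0.46-1.01j), 1.63-0.54j]]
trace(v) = 6.23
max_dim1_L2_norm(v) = 3.69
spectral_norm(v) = 4.14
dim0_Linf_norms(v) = [2.97, 3.26]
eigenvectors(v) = [[(0.84+0j), (0.84-0j)],[(0.06+0.54j), 0.06-0.54j]]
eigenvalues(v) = [(3.12+1.4j), (3.12-1.4j)]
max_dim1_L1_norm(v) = 5.16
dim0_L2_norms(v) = [3.11, 3.93]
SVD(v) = [[0.79,  0.62], [0.62,  -0.79]] @ diag([4.135548477181567, 2.823108002340898]) @ [[0.43,0.90], [0.9,-0.43]]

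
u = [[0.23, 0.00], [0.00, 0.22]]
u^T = [[0.23, 0.0],[0.00, 0.22]]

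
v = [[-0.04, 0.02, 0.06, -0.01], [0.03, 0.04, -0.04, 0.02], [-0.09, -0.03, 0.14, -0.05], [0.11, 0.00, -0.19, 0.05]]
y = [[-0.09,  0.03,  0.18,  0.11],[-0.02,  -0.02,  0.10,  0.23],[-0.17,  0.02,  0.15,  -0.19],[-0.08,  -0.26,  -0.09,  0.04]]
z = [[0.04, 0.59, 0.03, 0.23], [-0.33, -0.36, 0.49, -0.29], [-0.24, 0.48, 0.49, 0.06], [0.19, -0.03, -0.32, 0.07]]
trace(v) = 0.19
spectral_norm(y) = 0.33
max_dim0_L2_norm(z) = 0.84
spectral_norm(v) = 0.30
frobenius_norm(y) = 0.54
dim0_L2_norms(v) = [0.15, 0.05, 0.25, 0.07]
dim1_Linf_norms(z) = [0.59, 0.49, 0.49, 0.32]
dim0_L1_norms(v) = [0.27, 0.09, 0.43, 0.13]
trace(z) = 0.24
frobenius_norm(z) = 1.28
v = y @ z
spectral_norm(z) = 0.91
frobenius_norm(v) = 0.30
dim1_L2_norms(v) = [0.08, 0.07, 0.18, 0.23]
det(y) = 0.00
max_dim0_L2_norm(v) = 0.25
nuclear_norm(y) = 0.93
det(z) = -0.00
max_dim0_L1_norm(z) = 1.46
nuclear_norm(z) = 1.82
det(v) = 0.00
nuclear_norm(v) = 0.36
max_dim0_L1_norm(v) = 0.43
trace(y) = 0.08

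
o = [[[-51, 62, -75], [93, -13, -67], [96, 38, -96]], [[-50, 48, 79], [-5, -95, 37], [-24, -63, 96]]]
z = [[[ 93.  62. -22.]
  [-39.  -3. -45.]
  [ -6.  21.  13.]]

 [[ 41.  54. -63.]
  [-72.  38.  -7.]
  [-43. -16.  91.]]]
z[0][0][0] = 93.0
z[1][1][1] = 38.0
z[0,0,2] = -22.0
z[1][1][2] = -7.0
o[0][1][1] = -13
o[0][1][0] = 93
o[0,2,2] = -96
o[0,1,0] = 93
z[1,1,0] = -72.0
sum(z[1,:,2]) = 21.0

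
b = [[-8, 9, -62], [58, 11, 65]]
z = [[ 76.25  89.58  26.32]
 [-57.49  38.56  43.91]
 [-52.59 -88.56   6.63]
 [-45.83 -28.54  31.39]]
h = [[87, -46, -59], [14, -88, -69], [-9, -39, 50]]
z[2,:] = [-52.59, -88.56, 6.63]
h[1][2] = -69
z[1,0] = -57.49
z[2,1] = -88.56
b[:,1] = [9, 11]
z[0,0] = 76.25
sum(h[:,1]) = -173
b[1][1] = 11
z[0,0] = 76.25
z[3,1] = -28.54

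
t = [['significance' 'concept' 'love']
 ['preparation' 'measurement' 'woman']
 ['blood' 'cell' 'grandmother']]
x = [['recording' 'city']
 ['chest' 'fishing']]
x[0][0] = 'recording'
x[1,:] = ['chest', 'fishing']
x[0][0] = 'recording'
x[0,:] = ['recording', 'city']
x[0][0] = 'recording'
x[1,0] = 'chest'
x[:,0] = ['recording', 'chest']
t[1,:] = ['preparation', 'measurement', 'woman']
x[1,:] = ['chest', 'fishing']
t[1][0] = 'preparation'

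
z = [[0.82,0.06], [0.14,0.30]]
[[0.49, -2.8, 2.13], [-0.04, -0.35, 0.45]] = z @ [[0.63, -3.45, 2.58], [-0.44, 0.43, 0.29]]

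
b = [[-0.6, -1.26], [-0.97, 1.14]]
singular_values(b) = [1.72, 1.11]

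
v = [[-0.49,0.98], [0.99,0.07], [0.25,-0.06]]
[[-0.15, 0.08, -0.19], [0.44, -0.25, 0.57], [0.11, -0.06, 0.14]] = v@[[0.44, -0.25, 0.57],[0.07, -0.04, 0.09]]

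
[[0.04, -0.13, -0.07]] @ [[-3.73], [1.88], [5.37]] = [[-0.77]]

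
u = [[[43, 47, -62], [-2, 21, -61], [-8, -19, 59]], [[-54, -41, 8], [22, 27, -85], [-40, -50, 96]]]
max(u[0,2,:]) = 59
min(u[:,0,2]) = -62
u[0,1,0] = -2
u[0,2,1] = -19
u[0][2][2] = 59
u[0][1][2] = -61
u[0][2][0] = -8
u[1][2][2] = 96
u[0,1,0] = -2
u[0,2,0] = -8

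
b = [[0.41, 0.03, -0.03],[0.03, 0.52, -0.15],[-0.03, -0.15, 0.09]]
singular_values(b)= [0.58, 0.4, 0.04]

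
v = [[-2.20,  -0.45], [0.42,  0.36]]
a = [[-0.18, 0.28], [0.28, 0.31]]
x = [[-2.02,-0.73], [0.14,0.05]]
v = a + x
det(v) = -0.60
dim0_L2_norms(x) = [2.02, 0.73]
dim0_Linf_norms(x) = [2.02, 0.73]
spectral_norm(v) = 2.30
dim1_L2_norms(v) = [2.25, 0.55]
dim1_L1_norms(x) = [2.75, 0.19]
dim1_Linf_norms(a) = [0.28, 0.31]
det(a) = -0.13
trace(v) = -1.84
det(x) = 0.00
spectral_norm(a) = 0.44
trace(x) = -1.97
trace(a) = 0.13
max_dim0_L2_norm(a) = 0.42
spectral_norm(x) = 2.15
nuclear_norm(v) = 2.56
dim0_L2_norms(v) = [2.24, 0.58]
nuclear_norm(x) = 2.15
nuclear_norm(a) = 0.74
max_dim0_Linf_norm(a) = 0.31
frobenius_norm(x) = 2.15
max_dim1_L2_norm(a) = 0.42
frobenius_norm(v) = 2.31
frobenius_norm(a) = 0.53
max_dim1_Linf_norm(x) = 2.02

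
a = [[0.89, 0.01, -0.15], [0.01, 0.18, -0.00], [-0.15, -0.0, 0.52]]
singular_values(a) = [0.94, 0.47, 0.18]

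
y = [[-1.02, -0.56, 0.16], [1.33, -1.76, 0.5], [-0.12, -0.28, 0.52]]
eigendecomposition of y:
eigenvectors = [[(-0.22-0.48j), -0.22+0.48j, 0.02+0.00j], [-0.84+0.00j, (-0.84-0j), 0.23+0.00j], [(-0.11-0.08j), (-0.11+0.08j), 0.97+0.00j]]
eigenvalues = [(-1.36+0.8j), (-1.36-0.8j), (0.45+0j)]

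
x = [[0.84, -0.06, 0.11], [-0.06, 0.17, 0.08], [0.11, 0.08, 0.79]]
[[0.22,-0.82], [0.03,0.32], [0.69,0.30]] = x @ [[0.13, -0.93], [-0.22, 1.39], [0.88, 0.37]]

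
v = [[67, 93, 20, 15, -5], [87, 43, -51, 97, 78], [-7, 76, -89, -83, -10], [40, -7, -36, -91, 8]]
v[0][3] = 15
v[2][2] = -89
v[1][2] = -51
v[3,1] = -7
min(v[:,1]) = -7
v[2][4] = -10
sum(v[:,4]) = 71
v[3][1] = -7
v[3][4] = 8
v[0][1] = 93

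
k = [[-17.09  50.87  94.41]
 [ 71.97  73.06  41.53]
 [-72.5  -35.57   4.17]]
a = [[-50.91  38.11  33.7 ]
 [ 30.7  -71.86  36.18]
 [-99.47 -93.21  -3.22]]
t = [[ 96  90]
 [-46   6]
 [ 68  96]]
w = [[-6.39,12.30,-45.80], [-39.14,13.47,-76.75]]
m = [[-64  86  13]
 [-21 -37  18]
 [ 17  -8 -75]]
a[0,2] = 33.7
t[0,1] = 90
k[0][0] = -17.09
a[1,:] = [30.7, -71.86, 36.18]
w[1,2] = -76.75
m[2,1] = -8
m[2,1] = -8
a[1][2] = 36.18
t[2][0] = 68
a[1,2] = 36.18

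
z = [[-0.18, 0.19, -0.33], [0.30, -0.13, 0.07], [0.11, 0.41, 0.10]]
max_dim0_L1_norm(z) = 0.73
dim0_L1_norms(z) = [0.59, 0.73, 0.5]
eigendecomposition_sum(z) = [[(0.01+0.09j), (-0.04+0.11j), (-0.09+0.01j)], [(0.06+0.03j), 0.05+0.06j, (-0.03+0.06j)], [0.10-0.08j, 0.15-0.04j, (0.08+0.1j)]] + [[(0.01-0.09j), (-0.04-0.11j), -0.09-0.01j], [(0.06-0.03j), 0.05-0.06j, (-0.03-0.06j)], [(0.1+0.08j), 0.15+0.04j, 0.08-0.10j]] + [[-0.20+0.00j, (0.26+0j), -0.14+0.00j], [(0.18-0j), -0.24-0.00j, 0.13-0.00j], [-0.09+0.00j, (0.11+0j), -0.06+0.00j]]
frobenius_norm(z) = 0.69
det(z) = -0.04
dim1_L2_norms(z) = [0.42, 0.33, 0.44]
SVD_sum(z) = [[-0.20, 0.27, -0.19], [0.14, -0.2, 0.14], [-0.09, 0.13, -0.09]] + [[-0.06, -0.08, -0.06],[0.05, 0.07, 0.05],[0.21, 0.28, 0.19]] + [[0.08,-0.0,-0.08], [0.11,-0.00,-0.11], [-0.0,0.0,0.0]]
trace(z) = -0.21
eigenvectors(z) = [[(0.31-0.45j), (0.31+0.45j), (0.71+0j)], [(-0.16-0.34j), -0.16+0.34j, -0.64+0.00j], [-0.75+0.00j, -0.75-0.00j, (0.31+0j)]]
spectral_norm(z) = 0.51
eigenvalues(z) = [(0.14+0.25j), (0.14-0.25j), (-0.5+0j)]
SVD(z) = [[0.76, 0.28, 0.59], [-0.54, -0.24, 0.81], [0.36, -0.93, -0.03]] @ diag([0.5123480326938133, 0.4235115675725177, 0.19374582712163868]) @ [[-0.51, 0.71, -0.49], [-0.53, -0.71, -0.48], [0.68, -0.02, -0.73]]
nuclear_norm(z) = 1.13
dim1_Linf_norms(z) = [0.33, 0.3, 0.41]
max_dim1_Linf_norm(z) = 0.41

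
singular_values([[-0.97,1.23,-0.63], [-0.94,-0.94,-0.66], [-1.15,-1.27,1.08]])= [2.31, 1.68, 1.01]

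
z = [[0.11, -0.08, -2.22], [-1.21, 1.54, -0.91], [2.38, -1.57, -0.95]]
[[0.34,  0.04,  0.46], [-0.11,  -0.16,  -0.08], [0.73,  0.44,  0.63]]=z @ [[0.31, 0.22, 0.15], [0.09, 0.06, -0.05], [-0.14, -0.01, -0.20]]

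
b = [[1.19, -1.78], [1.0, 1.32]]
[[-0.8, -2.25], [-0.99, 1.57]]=b @ [[-0.84, -0.05],[-0.11, 1.23]]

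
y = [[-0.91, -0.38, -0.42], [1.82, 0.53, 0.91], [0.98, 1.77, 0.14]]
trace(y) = -0.24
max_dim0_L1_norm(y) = 3.71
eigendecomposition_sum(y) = [[-0.62, -0.49, -0.24], [1.1, 0.87, 0.43], [1.71, 1.36, 0.67]] + [[-0.03,-0.01,-0.00],[0.01,0.01,0.00],[0.05,0.02,0.0]] + [[-0.26,0.13,-0.18], [0.71,-0.35,0.48], [-0.78,0.38,-0.53]]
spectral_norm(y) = 2.86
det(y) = 0.02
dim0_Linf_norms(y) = [1.82, 1.77, 0.91]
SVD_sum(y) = [[-0.80,-0.59,-0.32],[1.52,1.11,0.60],[1.38,1.01,0.54]] + [[-0.11, 0.21, -0.11], [0.30, -0.58, 0.31], [-0.4, 0.76, -0.4]] + [[-0.0, 0.00, 0.00], [-0.0, 0.00, 0.00], [-0.00, 0.00, 0.00]]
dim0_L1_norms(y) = [3.71, 2.68, 1.47]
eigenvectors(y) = [[-0.29, 0.48, 0.24], [0.52, -0.19, -0.65], [0.81, -0.85, 0.72]]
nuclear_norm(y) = 4.09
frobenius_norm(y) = 3.11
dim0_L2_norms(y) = [2.26, 1.89, 1.01]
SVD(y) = [[-0.36,0.21,0.91], [0.69,-0.59,0.41], [0.63,0.78,0.07]] @ diag([2.862036266648335, 1.22143818145892, 0.0060973161298972164]) @ [[0.77, 0.56, 0.30], [-0.42, 0.8, -0.43], [-0.48, 0.20, 0.85]]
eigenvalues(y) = [0.92, -0.02, -1.14]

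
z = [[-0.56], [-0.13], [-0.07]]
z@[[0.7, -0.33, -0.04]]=[[-0.39, 0.18, 0.02], [-0.09, 0.04, 0.01], [-0.05, 0.02, 0.00]]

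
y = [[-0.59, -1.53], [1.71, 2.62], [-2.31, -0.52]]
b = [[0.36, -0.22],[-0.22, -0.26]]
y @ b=[[0.12, 0.53], [0.04, -1.06], [-0.72, 0.64]]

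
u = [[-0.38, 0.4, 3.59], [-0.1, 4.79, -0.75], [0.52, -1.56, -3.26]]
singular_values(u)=[5.31, 4.68, 0.09]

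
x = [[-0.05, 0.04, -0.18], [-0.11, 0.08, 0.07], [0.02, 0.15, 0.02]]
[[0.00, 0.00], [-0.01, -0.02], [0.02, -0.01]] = x @ [[0.13, 0.09], [0.1, -0.07], [-0.04, -0.06]]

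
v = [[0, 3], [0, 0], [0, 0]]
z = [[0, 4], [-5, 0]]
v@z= [[-15, 0], [0, 0], [0, 0]]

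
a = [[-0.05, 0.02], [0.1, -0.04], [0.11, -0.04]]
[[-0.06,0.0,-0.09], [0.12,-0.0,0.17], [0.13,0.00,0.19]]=a@ [[1.21, 0.59, 1.36], [0.12, 1.53, -0.90]]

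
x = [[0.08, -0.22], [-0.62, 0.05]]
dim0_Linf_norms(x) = [0.62, 0.22]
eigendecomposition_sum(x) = [[0.23, -0.13], [-0.36, 0.21]] + [[-0.15, -0.09], [-0.26, -0.16]]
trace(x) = 0.13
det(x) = -0.13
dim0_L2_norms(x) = [0.63, 0.23]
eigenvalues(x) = [0.43, -0.3]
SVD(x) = [[-0.17, 0.98], [0.98, 0.17]] @ diag([0.6305651802317879, 0.2099703633355261]) @ [[-0.99, 0.14], [-0.14, -0.99]]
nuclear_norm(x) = 0.84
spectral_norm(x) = 0.63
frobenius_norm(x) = 0.66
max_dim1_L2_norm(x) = 0.62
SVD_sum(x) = [[0.11, -0.02], [-0.61, 0.09]] + [[-0.03, -0.2], [-0.01, -0.04]]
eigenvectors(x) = [[0.53, 0.50], [-0.85, 0.87]]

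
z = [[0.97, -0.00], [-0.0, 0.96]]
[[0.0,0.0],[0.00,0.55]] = z @ [[0.0, 0.00], [0.0, 0.57]]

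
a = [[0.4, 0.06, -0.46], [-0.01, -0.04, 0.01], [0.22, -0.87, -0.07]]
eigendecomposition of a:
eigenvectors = [[-0.81+0.00j, -0.81-0.00j, (0.7+0j)], [0.02-0.00j, (0.02+0j), 0.15+0.00j], [(-0.41+0.41j), (-0.41-0.41j), (0.69+0j)]]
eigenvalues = [(0.17+0.24j), (0.17-0.24j), (-0.04+0j)]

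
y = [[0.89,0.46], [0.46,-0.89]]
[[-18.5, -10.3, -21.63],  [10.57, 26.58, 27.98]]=y@[[-11.56, 3.05, -6.36], [-17.85, -28.29, -34.72]]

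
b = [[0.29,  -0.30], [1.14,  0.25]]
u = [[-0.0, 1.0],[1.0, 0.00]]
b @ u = [[-0.30, 0.29], [0.25, 1.14]]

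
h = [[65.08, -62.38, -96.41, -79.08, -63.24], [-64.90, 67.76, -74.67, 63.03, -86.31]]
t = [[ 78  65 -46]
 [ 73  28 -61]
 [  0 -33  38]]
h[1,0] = -64.9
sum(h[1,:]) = -95.09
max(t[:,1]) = 65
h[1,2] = -74.67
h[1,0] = -64.9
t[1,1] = 28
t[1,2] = -61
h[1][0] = -64.9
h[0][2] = -96.41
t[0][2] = -46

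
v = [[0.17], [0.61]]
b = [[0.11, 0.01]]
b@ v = [[0.02]]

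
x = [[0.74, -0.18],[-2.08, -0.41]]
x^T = [[0.74, -2.08], [-0.18, -0.41]]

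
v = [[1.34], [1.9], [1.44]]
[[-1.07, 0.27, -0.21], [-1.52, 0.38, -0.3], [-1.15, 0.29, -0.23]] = v @ [[-0.80, 0.20, -0.16]]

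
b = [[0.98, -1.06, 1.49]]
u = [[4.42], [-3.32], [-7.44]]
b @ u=[[-3.23]]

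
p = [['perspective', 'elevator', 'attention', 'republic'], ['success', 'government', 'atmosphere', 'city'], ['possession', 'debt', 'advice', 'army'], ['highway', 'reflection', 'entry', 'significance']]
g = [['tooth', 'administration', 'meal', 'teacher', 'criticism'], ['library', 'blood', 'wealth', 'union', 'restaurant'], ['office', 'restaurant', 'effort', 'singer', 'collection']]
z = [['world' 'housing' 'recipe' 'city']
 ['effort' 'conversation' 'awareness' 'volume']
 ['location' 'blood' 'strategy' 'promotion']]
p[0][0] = 'perspective'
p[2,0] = 'possession'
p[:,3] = ['republic', 'city', 'army', 'significance']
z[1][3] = 'volume'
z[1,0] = 'effort'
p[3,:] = ['highway', 'reflection', 'entry', 'significance']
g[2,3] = 'singer'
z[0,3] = 'city'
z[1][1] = 'conversation'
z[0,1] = 'housing'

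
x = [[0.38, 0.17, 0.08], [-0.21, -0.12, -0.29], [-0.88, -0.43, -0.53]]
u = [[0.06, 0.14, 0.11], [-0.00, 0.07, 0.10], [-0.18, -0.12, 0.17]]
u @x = [[-0.10, -0.05, -0.09], [-0.10, -0.05, -0.07], [-0.19, -0.09, -0.07]]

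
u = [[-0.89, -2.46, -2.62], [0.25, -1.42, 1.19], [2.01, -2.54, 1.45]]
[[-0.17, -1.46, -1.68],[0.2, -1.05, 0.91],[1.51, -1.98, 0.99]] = u@[[0.70, -0.09, -0.09], [-0.09, 0.68, -0.05], [-0.09, -0.05, 0.72]]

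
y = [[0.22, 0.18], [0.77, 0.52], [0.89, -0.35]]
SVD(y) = [[-0.20, -0.24], [-0.69, -0.66], [-0.7, 0.72]] @ diag([1.2039608601966783, 0.6396704206968419]) @ [[-0.99, -0.12], [0.12, -0.99]]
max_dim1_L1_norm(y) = 1.29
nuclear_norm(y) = 1.84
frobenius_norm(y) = 1.36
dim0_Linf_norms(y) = [0.89, 0.52]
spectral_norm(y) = 1.20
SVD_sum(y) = [[0.24, 0.03], [0.82, 0.1], [0.83, 0.10]] + [[-0.02,0.15], [-0.05,0.42], [0.06,-0.45]]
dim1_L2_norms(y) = [0.28, 0.93, 0.96]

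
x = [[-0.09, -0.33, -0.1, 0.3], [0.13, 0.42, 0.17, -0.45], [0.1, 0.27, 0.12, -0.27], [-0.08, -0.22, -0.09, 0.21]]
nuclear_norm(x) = 1.02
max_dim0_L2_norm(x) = 0.64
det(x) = -0.00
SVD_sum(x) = [[-0.1,-0.31,-0.12,0.31], [0.14,0.43,0.17,-0.44], [0.09,0.27,0.11,-0.28], [-0.07,-0.22,-0.08,0.22]] + [[0.01,-0.02,0.02,-0.01], [0.00,-0.01,0.01,-0.00], [0.00,-0.01,0.01,-0.0], [-0.0,0.00,-0.00,0.0]] + [[-0.0, -0.0, -0.0, -0.0], [-0.01, -0.0, -0.01, -0.01], [0.01, 0.00, 0.01, 0.01], [-0.01, -0.00, -0.01, -0.01]] + [[0.00, -0.00, -0.0, -0.0], [0.00, -0.00, -0.00, -0.0], [-0.0, 0.00, 0.0, 0.00], [-0.00, 0.00, 0.00, 0.0]]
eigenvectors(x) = [[0.5, -0.69, -0.89, -0.68], [-0.68, -0.42, 0.43, 0.23], [-0.42, 0.33, -0.17, 0.64], [0.34, -0.49, 0.05, 0.26]]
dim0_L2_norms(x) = [0.2, 0.64, 0.25, 0.64]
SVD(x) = [[-0.49, 0.86, -0.01, -0.16], [0.68, 0.36, -0.63, -0.12], [0.43, 0.36, 0.55, 0.62], [-0.34, -0.06, -0.54, 0.76]] @ diag([0.9574996763765392, 0.03664831464589741, 0.02738496897304767, 0.0011550960062425995]) @ [[0.21, 0.67, 0.26, -0.67], [0.26, -0.65, 0.63, -0.33], [0.65, 0.28, 0.34, 0.62], [-0.68, 0.22, 0.65, 0.26]]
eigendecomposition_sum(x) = [[-0.11,  -0.31,  -0.13,  0.32], [0.15,  0.43,  0.18,  -0.45], [0.09,  0.26,  0.11,  -0.28], [-0.07,  -0.21,  -0.09,  0.22]] + [[-0.01, -0.01, 0.00, -0.01], [-0.01, -0.01, 0.0, -0.01], [0.0, 0.01, -0.0, 0.01], [-0.01, -0.01, 0.0, -0.01]] + [[0.03, -0.01, 0.03, -0.01], [-0.01, 0.0, -0.02, 0.00], [0.00, -0.00, 0.01, -0.00], [-0.00, 0.0, -0.00, 0.0]] + [[0.00, 0.00, -0.00, -0.00], [-0.00, -0.0, 0.0, 0.0], [-0.0, -0.0, 0.00, 0.0], [-0.0, -0.00, 0.00, 0.0]]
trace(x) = 0.66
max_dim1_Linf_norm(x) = 0.45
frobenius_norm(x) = 0.96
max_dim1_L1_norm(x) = 1.17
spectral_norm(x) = 0.96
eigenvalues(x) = [0.65, -0.03, 0.03, 0.0]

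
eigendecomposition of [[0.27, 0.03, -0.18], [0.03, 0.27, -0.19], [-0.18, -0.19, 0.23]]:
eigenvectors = [[-0.52,-0.73,0.45], [-0.54,0.69,0.48], [0.66,-0.01,0.75]]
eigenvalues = [0.53, 0.24, 0.0]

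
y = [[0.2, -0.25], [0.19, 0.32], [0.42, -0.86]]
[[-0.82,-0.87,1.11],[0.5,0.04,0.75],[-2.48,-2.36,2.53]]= y @ [[-1.23, -2.41, 4.87], [2.28, 1.57, -0.56]]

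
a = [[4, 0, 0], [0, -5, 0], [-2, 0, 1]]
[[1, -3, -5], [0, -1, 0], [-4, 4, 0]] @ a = [[14, 15, -5], [0, 5, 0], [-16, -20, 0]]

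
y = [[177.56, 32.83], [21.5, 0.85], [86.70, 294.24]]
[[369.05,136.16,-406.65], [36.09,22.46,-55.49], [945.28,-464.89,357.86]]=y@ [[1.57, 1.12, -2.66], [2.75, -1.91, 2.0]]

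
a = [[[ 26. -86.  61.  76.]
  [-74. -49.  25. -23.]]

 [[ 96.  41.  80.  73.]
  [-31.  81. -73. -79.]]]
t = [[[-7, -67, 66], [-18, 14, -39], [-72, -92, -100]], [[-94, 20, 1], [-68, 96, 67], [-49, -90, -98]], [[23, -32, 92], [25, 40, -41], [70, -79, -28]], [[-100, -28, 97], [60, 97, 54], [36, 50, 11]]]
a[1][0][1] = 41.0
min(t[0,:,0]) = -72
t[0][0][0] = -7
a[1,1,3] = -79.0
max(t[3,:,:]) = 97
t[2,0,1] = -32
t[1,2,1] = -90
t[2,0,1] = -32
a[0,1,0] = -74.0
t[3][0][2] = 97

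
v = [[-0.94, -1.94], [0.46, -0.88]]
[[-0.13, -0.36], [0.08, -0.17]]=v @ [[0.16, -0.01],[-0.01, 0.19]]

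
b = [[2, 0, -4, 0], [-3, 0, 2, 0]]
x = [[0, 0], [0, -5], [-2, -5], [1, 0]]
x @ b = [[0, 0, 0, 0], [15, 0, -10, 0], [11, 0, -2, 0], [2, 0, -4, 0]]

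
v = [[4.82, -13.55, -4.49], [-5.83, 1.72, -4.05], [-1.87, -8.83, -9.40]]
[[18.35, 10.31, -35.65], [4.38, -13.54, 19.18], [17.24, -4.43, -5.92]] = v @ [[-1.79, 2.6, -1.4], [-2.18, 0.26, 2.66], [0.57, -0.29, -1.59]]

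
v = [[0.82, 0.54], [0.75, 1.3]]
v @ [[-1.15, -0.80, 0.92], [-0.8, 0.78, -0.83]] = [[-1.38, -0.23, 0.31], [-1.90, 0.41, -0.39]]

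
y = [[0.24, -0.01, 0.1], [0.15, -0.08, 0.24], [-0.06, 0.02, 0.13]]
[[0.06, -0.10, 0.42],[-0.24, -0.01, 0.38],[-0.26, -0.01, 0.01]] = y @ [[0.90, -0.4, 1.47], [-0.08, -0.99, 0.15], [-1.58, -0.14, 0.73]]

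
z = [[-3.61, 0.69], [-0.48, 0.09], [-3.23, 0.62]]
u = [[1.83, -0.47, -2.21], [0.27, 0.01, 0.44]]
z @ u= [[-6.42, 1.7, 8.28], [-0.85, 0.23, 1.1], [-5.74, 1.52, 7.41]]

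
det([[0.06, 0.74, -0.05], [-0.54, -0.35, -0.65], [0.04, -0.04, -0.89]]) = -0.360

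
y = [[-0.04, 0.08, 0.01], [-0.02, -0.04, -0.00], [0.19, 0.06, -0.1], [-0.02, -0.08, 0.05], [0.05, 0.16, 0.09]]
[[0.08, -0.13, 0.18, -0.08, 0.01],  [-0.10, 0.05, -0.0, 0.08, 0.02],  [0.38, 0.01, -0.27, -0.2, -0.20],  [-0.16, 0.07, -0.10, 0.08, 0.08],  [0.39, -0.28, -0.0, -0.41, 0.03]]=y @[[1.61,0.13,-2.3,-1.18,-0.42], [1.75,-1.41,1.25,-1.50,-0.27], [0.29,-0.71,-0.96,-1.19,1.05]]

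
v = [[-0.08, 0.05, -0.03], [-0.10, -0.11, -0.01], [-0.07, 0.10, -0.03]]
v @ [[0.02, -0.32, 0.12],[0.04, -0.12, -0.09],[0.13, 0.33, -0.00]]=[[-0.00,0.01,-0.01], [-0.01,0.04,-0.0], [-0.0,0.0,-0.02]]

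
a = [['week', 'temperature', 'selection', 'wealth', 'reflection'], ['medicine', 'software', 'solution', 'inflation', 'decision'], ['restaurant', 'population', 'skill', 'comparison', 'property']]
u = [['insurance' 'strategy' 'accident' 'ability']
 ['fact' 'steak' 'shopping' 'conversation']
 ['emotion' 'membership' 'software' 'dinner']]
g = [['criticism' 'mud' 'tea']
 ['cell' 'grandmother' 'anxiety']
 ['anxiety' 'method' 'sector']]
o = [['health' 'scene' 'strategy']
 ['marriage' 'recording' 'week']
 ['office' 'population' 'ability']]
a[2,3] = 'comparison'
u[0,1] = 'strategy'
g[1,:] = ['cell', 'grandmother', 'anxiety']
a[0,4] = 'reflection'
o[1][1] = 'recording'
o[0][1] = 'scene'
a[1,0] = 'medicine'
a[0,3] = 'wealth'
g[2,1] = 'method'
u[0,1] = 'strategy'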